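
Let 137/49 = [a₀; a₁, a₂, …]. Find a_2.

3

137 = 2·49 + 39   →  a_0 = 2
49 = 1·39 + 10   →  a_1 = 1
39 = 3·10 + 9   →  a_2 = 3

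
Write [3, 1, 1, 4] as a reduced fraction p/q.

Using pₖ = aₖpₖ₋₁ + pₖ₋₂ and qₖ = aₖqₖ₋₁ + qₖ₋₂:
  k=0: a=3, p=3, q=1
  k=1: a=1, p=4, q=1
  k=2: a=1, p=7, q=2
  k=3: a=4, p=32, q=9

32/9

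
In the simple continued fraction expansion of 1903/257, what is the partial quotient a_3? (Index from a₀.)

1903 = 7·257 + 104   →  a_0 = 7
257 = 2·104 + 49   →  a_1 = 2
104 = 2·49 + 6   →  a_2 = 2
49 = 8·6 + 1   →  a_3 = 8

8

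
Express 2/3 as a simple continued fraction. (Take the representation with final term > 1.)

[0; 1, 2]

2 = 0*3 + 2
3 = 1*2 + 1
2 = 2*1 + 0  (stop)
So 2/3 = [0; 1, 2].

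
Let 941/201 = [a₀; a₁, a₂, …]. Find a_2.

941 = 4·201 + 137   →  a_0 = 4
201 = 1·137 + 64   →  a_1 = 1
137 = 2·64 + 9   →  a_2 = 2

2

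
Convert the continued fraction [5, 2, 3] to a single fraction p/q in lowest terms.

38/7

Fold from the inside: start with 3/1.
  2 + 1/3 = 7/3
  5 + 3/7 = 38/7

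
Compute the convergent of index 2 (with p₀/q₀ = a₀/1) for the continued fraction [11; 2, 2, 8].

Using pₖ = aₖpₖ₋₁ + pₖ₋₂, qₖ = aₖqₖ₋₁ + qₖ₋₂ (with p₋₁=1, p₋₂=0, q₋₁=0, q₋₂=1):
  k=0: a=11, p=11, q=1
  k=1: a=2, p=23, q=2
  k=2: a=2, p=57, q=5

57/5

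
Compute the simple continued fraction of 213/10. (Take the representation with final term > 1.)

[21; 3, 3]

213 = 21*10 + 3
10 = 3*3 + 1
3 = 3*1 + 0  (stop)
So 213/10 = [21; 3, 3].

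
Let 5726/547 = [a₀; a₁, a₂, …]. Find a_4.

5726 = 10·547 + 256   →  a_0 = 10
547 = 2·256 + 35   →  a_1 = 2
256 = 7·35 + 11   →  a_2 = 7
35 = 3·11 + 2   →  a_3 = 3
11 = 5·2 + 1   →  a_4 = 5

5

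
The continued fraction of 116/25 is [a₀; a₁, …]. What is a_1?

116 = 4·25 + 16   →  a_0 = 4
25 = 1·16 + 9   →  a_1 = 1

1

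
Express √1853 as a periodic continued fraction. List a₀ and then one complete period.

a₀ = ⌊√1853⌋ = 43.
With m₀=0, d₀=1 and mₖ₊₁ = dₖaₖ − mₖ, dₖ₊₁ = (n − mₖ₊₁²)/dₖ, aₖ₊₁ = ⌊(a₀+mₖ₊₁)/dₖ₊₁⌋:
  k=1: m=43, d=4, a=21
  k=2: m=41, d=43, a=1
  k=3: m=2, d=43, a=1
  k=4: m=41, d=4, a=21
  k=5: m=43, d=1, a=86
d=1 and a=2a₀=86 at k=5, so the next step gives (m, d) = (43, 4) again — its k=1 value — and the period has length 5.

[43; 21, 1, 1, 21, 86]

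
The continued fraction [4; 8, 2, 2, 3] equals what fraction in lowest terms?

589/143

Fold from the inside: start with 3/1.
  2 + 1/3 = 7/3
  2 + 3/7 = 17/7
  8 + 7/17 = 143/17
  4 + 17/143 = 589/143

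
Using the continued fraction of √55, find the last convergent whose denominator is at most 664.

2655/358

√55 = [7; 2, 2, 2, 14, …] (period length 4).
Convergents:
  p_0/q_0 = 7/1
  p_1/q_1 = 15/2
  p_2/q_2 = 37/5
  p_3/q_3 = 89/12
  p_4/q_4 = 1283/173
  p_5/q_5 = 2655/358
  p_6/q_6 = 6593/889
q_5 = 358 ≤ 664 < 889 = q_6, so the answer is 2655/358.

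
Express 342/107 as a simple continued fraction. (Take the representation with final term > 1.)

[3; 5, 10, 2]

342 = 3*107 + 21
107 = 5*21 + 2
21 = 10*2 + 1
2 = 2*1 + 0  (stop)
So 342/107 = [3; 5, 10, 2].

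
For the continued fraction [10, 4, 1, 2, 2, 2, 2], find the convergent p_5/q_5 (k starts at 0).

Using pₖ = aₖpₖ₋₁ + pₖ₋₂, qₖ = aₖqₖ₋₁ + qₖ₋₂ (with p₋₁=1, p₋₂=0, q₋₁=0, q₋₂=1):
  k=0: a=10, p=10, q=1
  k=1: a=4, p=41, q=4
  k=2: a=1, p=51, q=5
  k=3: a=2, p=143, q=14
  k=4: a=2, p=337, q=33
  k=5: a=2, p=817, q=80

817/80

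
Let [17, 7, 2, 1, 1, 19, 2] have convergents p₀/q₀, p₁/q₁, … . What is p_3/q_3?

377/22

Using pₖ = aₖpₖ₋₁ + pₖ₋₂, qₖ = aₖqₖ₋₁ + qₖ₋₂ (with p₋₁=1, p₋₂=0, q₋₁=0, q₋₂=1):
  k=0: a=17, p=17, q=1
  k=1: a=7, p=120, q=7
  k=2: a=2, p=257, q=15
  k=3: a=1, p=377, q=22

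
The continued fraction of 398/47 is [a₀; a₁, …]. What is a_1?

398 = 8·47 + 22   →  a_0 = 8
47 = 2·22 + 3   →  a_1 = 2

2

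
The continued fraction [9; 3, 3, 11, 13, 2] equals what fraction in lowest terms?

Using pₖ = aₖpₖ₋₁ + pₖ₋₂ and qₖ = aₖqₖ₋₁ + qₖ₋₂:
  k=0: a=9, p=9, q=1
  k=1: a=3, p=28, q=3
  k=2: a=3, p=93, q=10
  k=3: a=11, p=1051, q=113
  k=4: a=13, p=13756, q=1479
  k=5: a=2, p=28563, q=3071

28563/3071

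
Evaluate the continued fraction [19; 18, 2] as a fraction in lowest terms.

Using pₖ = aₖpₖ₋₁ + pₖ₋₂ and qₖ = aₖqₖ₋₁ + qₖ₋₂:
  k=0: a=19, p=19, q=1
  k=1: a=18, p=343, q=18
  k=2: a=2, p=705, q=37

705/37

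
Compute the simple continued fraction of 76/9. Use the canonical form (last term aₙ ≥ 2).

76 = 8×9 + 4
9 = 2×4 + 1
4 = 4×1 + 0  (stop)
So 76/9 = [8; 2, 4].

[8; 2, 4]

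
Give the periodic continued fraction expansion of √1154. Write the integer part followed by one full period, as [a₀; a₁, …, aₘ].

a₀ = ⌊√1154⌋ = 33.
With m₀=0, d₀=1 and mₖ₊₁ = dₖaₖ − mₖ, dₖ₊₁ = (n − mₖ₊₁²)/dₖ, aₖ₊₁ = ⌊(a₀+mₖ₊₁)/dₖ₊₁⌋:
  k=1: m=33, d=65, a=1
  k=2: m=32, d=2, a=32
  k=3: m=32, d=65, a=1
  k=4: m=33, d=1, a=66
d=1 and a=2a₀=66 at k=4, so the next step gives (m, d) = (33, 65) again — its k=1 value — and the period has length 4.

[33; 1, 32, 1, 66]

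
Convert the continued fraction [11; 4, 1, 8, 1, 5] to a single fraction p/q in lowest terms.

Fold from the inside: start with 5/1.
  1 + 1/5 = 6/5
  8 + 5/6 = 53/6
  1 + 6/53 = 59/53
  4 + 53/59 = 289/59
  11 + 59/289 = 3238/289

3238/289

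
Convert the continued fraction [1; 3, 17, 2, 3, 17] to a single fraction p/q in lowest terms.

Using pₖ = aₖpₖ₋₁ + pₖ₋₂ and qₖ = aₖqₖ₋₁ + qₖ₋₂:
  k=0: a=1, p=1, q=1
  k=1: a=3, p=4, q=3
  k=2: a=17, p=69, q=52
  k=3: a=2, p=142, q=107
  k=4: a=3, p=495, q=373
  k=5: a=17, p=8557, q=6448

8557/6448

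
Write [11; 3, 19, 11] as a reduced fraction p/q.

Fold from the inside: start with 11/1.
  19 + 1/11 = 210/11
  3 + 11/210 = 641/210
  11 + 210/641 = 7261/641

7261/641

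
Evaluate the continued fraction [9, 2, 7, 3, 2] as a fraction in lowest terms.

1032/109

Using pₖ = aₖpₖ₋₁ + pₖ₋₂ and qₖ = aₖqₖ₋₁ + qₖ₋₂:
  k=0: a=9, p=9, q=1
  k=1: a=2, p=19, q=2
  k=2: a=7, p=142, q=15
  k=3: a=3, p=445, q=47
  k=4: a=2, p=1032, q=109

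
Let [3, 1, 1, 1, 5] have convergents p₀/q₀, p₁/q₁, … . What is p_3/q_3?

11/3

Using pₖ = aₖpₖ₋₁ + pₖ₋₂, qₖ = aₖqₖ₋₁ + qₖ₋₂ (with p₋₁=1, p₋₂=0, q₋₁=0, q₋₂=1):
  k=0: a=3, p=3, q=1
  k=1: a=1, p=4, q=1
  k=2: a=1, p=7, q=2
  k=3: a=1, p=11, q=3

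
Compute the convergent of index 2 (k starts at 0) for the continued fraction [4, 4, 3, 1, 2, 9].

55/13

Using pₖ = aₖpₖ₋₁ + pₖ₋₂, qₖ = aₖqₖ₋₁ + qₖ₋₂ (with p₋₁=1, p₋₂=0, q₋₁=0, q₋₂=1):
  k=0: a=4, p=4, q=1
  k=1: a=4, p=17, q=4
  k=2: a=3, p=55, q=13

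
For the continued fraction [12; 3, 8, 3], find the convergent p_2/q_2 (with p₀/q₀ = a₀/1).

Using pₖ = aₖpₖ₋₁ + pₖ₋₂, qₖ = aₖqₖ₋₁ + qₖ₋₂ (with p₋₁=1, p₋₂=0, q₋₁=0, q₋₂=1):
  k=0: a=12, p=12, q=1
  k=1: a=3, p=37, q=3
  k=2: a=8, p=308, q=25

308/25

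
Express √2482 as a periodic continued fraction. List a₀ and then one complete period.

[49; 1, 4, 1, 1, 4, 1, 98]

a₀ = ⌊√2482⌋ = 49.
With m₀=0, d₀=1 and mₖ₊₁ = dₖaₖ − mₖ, dₖ₊₁ = (n − mₖ₊₁²)/dₖ, aₖ₊₁ = ⌊(a₀+mₖ₊₁)/dₖ₊₁⌋:
  k=1: m=49, d=81, a=1
  k=2: m=32, d=18, a=4
  k=3: m=40, d=49, a=1
  k=4: m=9, d=49, a=1
  k=5: m=40, d=18, a=4
  k=6: m=32, d=81, a=1
  k=7: m=49, d=1, a=98
d=1 and a=2a₀=98 at k=7, so the next step gives (m, d) = (49, 81) again — its k=1 value — and the period has length 7.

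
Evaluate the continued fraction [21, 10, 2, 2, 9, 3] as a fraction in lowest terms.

Fold from the inside: start with 3/1.
  9 + 1/3 = 28/3
  2 + 3/28 = 59/28
  2 + 28/59 = 146/59
  10 + 59/146 = 1519/146
  21 + 146/1519 = 32045/1519

32045/1519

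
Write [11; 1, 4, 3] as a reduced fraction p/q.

Using pₖ = aₖpₖ₋₁ + pₖ₋₂ and qₖ = aₖqₖ₋₁ + qₖ₋₂:
  k=0: a=11, p=11, q=1
  k=1: a=1, p=12, q=1
  k=2: a=4, p=59, q=5
  k=3: a=3, p=189, q=16

189/16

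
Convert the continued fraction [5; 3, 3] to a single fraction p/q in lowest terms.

Using pₖ = aₖpₖ₋₁ + pₖ₋₂ and qₖ = aₖqₖ₋₁ + qₖ₋₂:
  k=0: a=5, p=5, q=1
  k=1: a=3, p=16, q=3
  k=2: a=3, p=53, q=10

53/10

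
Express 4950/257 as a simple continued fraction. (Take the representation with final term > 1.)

4950 = 19·257 + 67
257 = 3·67 + 56
67 = 1·56 + 11
56 = 5·11 + 1
11 = 11·1 + 0  (stop)
So 4950/257 = [19; 3, 1, 5, 11].

[19; 3, 1, 5, 11]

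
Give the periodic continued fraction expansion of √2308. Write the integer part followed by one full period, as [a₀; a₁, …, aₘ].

a₀ = ⌊√2308⌋ = 48.
With m₀=0, d₀=1 and mₖ₊₁ = dₖaₖ − mₖ, dₖ₊₁ = (n − mₖ₊₁²)/dₖ, aₖ₊₁ = ⌊(a₀+mₖ₊₁)/dₖ₊₁⌋:
  k=1: m=48, d=4, a=24
  k=2: m=48, d=1, a=96
d=1 and a=2a₀=96 at k=2, so the next step gives (m, d) = (48, 4) again — its k=1 value — and the period has length 2.

[48; 24, 96]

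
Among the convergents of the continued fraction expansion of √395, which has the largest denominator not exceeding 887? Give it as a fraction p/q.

6340/319

√395 = [19; 1, 6, 1, 38, …] (period length 4).
Convergents:
  p_0/q_0 = 19/1
  p_1/q_1 = 20/1
  p_2/q_2 = 139/7
  p_3/q_3 = 159/8
  p_4/q_4 = 6181/311
  p_5/q_5 = 6340/319
  p_6/q_6 = 44221/2225
q_5 = 319 ≤ 887 < 2225 = q_6, so the answer is 6340/319.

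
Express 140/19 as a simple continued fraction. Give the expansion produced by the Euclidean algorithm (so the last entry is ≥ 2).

140 = 7*19 + 7
19 = 2*7 + 5
7 = 1*5 + 2
5 = 2*2 + 1
2 = 2*1 + 0  (stop)
So 140/19 = [7; 2, 1, 2, 2].

[7; 2, 1, 2, 2]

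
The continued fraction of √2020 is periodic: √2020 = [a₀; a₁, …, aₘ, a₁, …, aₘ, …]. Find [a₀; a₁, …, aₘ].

[44; 1, 16, 1, 88]

a₀ = ⌊√2020⌋ = 44.
With m₀=0, d₀=1 and mₖ₊₁ = dₖaₖ − mₖ, dₖ₊₁ = (n − mₖ₊₁²)/dₖ, aₖ₊₁ = ⌊(a₀+mₖ₊₁)/dₖ₊₁⌋:
  k=1: m=44, d=84, a=1
  k=2: m=40, d=5, a=16
  k=3: m=40, d=84, a=1
  k=4: m=44, d=1, a=88
d=1 and a=2a₀=88 at k=4, so the next step gives (m, d) = (44, 84) again — its k=1 value — and the period has length 4.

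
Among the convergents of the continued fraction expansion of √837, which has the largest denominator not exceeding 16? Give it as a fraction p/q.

√837 = [28; 1, 13, 2, 13, 1, 56, …] (period length 6).
Convergents:
  p_0/q_0 = 28/1
  p_1/q_1 = 29/1
  p_2/q_2 = 405/14
  p_3/q_3 = 839/29
q_2 = 14 ≤ 16 < 29 = q_3, so the answer is 405/14.

405/14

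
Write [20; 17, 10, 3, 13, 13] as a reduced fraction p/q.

1851860/92323

Using pₖ = aₖpₖ₋₁ + pₖ₋₂ and qₖ = aₖqₖ₋₁ + qₖ₋₂:
  k=0: a=20, p=20, q=1
  k=1: a=17, p=341, q=17
  k=2: a=10, p=3430, q=171
  k=3: a=3, p=10631, q=530
  k=4: a=13, p=141633, q=7061
  k=5: a=13, p=1851860, q=92323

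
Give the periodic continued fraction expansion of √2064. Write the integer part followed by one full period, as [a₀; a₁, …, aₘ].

[45; 2, 3, 7, 3, 2, 90]

a₀ = ⌊√2064⌋ = 45.
With m₀=0, d₀=1 and mₖ₊₁ = dₖaₖ − mₖ, dₖ₊₁ = (n − mₖ₊₁²)/dₖ, aₖ₊₁ = ⌊(a₀+mₖ₊₁)/dₖ₊₁⌋:
  k=1: m=45, d=39, a=2
  k=2: m=33, d=25, a=3
  k=3: m=42, d=12, a=7
  k=4: m=42, d=25, a=3
  k=5: m=33, d=39, a=2
  k=6: m=45, d=1, a=90
d=1 and a=2a₀=90 at k=6, so the next step gives (m, d) = (45, 39) again — its k=1 value — and the period has length 6.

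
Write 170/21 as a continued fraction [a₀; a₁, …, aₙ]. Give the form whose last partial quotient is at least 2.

170 = 8×21 + 2
21 = 10×2 + 1
2 = 2×1 + 0  (stop)
So 170/21 = [8; 10, 2].

[8; 10, 2]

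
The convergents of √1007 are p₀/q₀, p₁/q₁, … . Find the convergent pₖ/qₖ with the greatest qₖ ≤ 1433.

30337/956

√1007 = [31; 1, 2, 1, 2, 1, 62, …] (period length 6).
Convergents:
  p_0/q_0 = 31/1
  p_1/q_1 = 32/1
  p_2/q_2 = 95/3
  p_3/q_3 = 127/4
  p_4/q_4 = 349/11
  p_5/q_5 = 476/15
  p_6/q_6 = 29861/941
  p_7/q_7 = 30337/956
  p_8/q_8 = 90535/2853
q_7 = 956 ≤ 1433 < 2853 = q_8, so the answer is 30337/956.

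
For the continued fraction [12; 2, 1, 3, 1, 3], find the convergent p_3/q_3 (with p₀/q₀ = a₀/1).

136/11

Using pₖ = aₖpₖ₋₁ + pₖ₋₂, qₖ = aₖqₖ₋₁ + qₖ₋₂ (with p₋₁=1, p₋₂=0, q₋₁=0, q₋₂=1):
  k=0: a=12, p=12, q=1
  k=1: a=2, p=25, q=2
  k=2: a=1, p=37, q=3
  k=3: a=3, p=136, q=11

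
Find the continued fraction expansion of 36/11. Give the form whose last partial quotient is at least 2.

[3; 3, 1, 2]

36 = 3*11 + 3
11 = 3*3 + 2
3 = 1*2 + 1
2 = 2*1 + 0  (stop)
So 36/11 = [3; 3, 1, 2].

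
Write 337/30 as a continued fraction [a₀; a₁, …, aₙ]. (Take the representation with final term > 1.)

337 = 11×30 + 7
30 = 4×7 + 2
7 = 3×2 + 1
2 = 2×1 + 0  (stop)
So 337/30 = [11; 4, 3, 2].

[11; 4, 3, 2]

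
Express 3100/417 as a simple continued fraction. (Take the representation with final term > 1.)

3100 = 7×417 + 181
417 = 2×181 + 55
181 = 3×55 + 16
55 = 3×16 + 7
16 = 2×7 + 2
7 = 3×2 + 1
2 = 2×1 + 0  (stop)
So 3100/417 = [7; 2, 3, 3, 2, 3, 2].

[7; 2, 3, 3, 2, 3, 2]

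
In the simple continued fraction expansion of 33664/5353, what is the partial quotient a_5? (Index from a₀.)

9

33664 = 6·5353 + 1546   →  a_0 = 6
5353 = 3·1546 + 715   →  a_1 = 3
1546 = 2·715 + 116   →  a_2 = 2
715 = 6·116 + 19   →  a_3 = 6
116 = 6·19 + 2   →  a_4 = 6
19 = 9·2 + 1   →  a_5 = 9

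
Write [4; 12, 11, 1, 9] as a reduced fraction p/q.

5871/1438

Using pₖ = aₖpₖ₋₁ + pₖ₋₂ and qₖ = aₖqₖ₋₁ + qₖ₋₂:
  k=0: a=4, p=4, q=1
  k=1: a=12, p=49, q=12
  k=2: a=11, p=543, q=133
  k=3: a=1, p=592, q=145
  k=4: a=9, p=5871, q=1438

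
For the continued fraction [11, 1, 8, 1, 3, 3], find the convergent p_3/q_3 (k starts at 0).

119/10

Using pₖ = aₖpₖ₋₁ + pₖ₋₂, qₖ = aₖqₖ₋₁ + qₖ₋₂ (with p₋₁=1, p₋₂=0, q₋₁=0, q₋₂=1):
  k=0: a=11, p=11, q=1
  k=1: a=1, p=12, q=1
  k=2: a=8, p=107, q=9
  k=3: a=1, p=119, q=10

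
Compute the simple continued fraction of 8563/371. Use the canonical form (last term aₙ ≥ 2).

[23; 12, 2, 1, 2, 1, 2]

8563 = 23*371 + 30
371 = 12*30 + 11
30 = 2*11 + 8
11 = 1*8 + 3
8 = 2*3 + 2
3 = 1*2 + 1
2 = 2*1 + 0  (stop)
So 8563/371 = [23; 12, 2, 1, 2, 1, 2].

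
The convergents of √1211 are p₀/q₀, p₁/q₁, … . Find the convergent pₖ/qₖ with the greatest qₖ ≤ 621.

12145/349

√1211 = [34; 1, 3, 1, 68, …] (period length 4).
Convergents:
  p_0/q_0 = 34/1
  p_1/q_1 = 35/1
  p_2/q_2 = 139/4
  p_3/q_3 = 174/5
  p_4/q_4 = 11971/344
  p_5/q_5 = 12145/349
  p_6/q_6 = 48406/1391
q_5 = 349 ≤ 621 < 1391 = q_6, so the answer is 12145/349.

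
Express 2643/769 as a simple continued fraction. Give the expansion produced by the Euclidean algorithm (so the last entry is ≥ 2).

[3; 2, 3, 2, 6, 2, 3]

2643 = 3×769 + 336
769 = 2×336 + 97
336 = 3×97 + 45
97 = 2×45 + 7
45 = 6×7 + 3
7 = 2×3 + 1
3 = 3×1 + 0  (stop)
So 2643/769 = [3; 2, 3, 2, 6, 2, 3].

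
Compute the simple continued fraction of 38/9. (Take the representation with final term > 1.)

38 = 4×9 + 2
9 = 4×2 + 1
2 = 2×1 + 0  (stop)
So 38/9 = [4; 4, 2].

[4; 4, 2]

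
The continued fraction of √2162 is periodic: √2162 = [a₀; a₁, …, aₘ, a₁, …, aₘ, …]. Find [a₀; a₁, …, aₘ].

a₀ = ⌊√2162⌋ = 46.
With m₀=0, d₀=1 and mₖ₊₁ = dₖaₖ − mₖ, dₖ₊₁ = (n − mₖ₊₁²)/dₖ, aₖ₊₁ = ⌊(a₀+mₖ₊₁)/dₖ₊₁⌋:
  k=1: m=46, d=46, a=2
  k=2: m=46, d=1, a=92
d=1 and a=2a₀=92 at k=2, so the next step gives (m, d) = (46, 46) again — its k=1 value — and the period has length 2.

[46; 2, 92]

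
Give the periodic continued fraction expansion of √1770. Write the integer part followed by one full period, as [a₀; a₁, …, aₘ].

a₀ = ⌊√1770⌋ = 42.

[42; 14, 84]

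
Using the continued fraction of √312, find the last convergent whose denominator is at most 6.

53/3

√312 = [17; 1, 1, 1, 34, …] (period length 4).
Convergents:
  p_0/q_0 = 17/1
  p_1/q_1 = 18/1
  p_2/q_2 = 35/2
  p_3/q_3 = 53/3
  p_4/q_4 = 1837/104
q_3 = 3 ≤ 6 < 104 = q_4, so the answer is 53/3.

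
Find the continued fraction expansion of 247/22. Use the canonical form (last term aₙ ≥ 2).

[11; 4, 2, 2]

247 = 11*22 + 5
22 = 4*5 + 2
5 = 2*2 + 1
2 = 2*1 + 0  (stop)
So 247/22 = [11; 4, 2, 2].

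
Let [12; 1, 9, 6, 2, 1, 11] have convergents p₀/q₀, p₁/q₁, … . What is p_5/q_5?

2490/193

Using pₖ = aₖpₖ₋₁ + pₖ₋₂, qₖ = aₖqₖ₋₁ + qₖ₋₂ (with p₋₁=1, p₋₂=0, q₋₁=0, q₋₂=1):
  k=0: a=12, p=12, q=1
  k=1: a=1, p=13, q=1
  k=2: a=9, p=129, q=10
  k=3: a=6, p=787, q=61
  k=4: a=2, p=1703, q=132
  k=5: a=1, p=2490, q=193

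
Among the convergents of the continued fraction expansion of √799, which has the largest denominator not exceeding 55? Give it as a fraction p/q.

424/15

√799 = [28; 3, 1, 3, 56, …] (period length 4).
Convergents:
  p_0/q_0 = 28/1
  p_1/q_1 = 85/3
  p_2/q_2 = 113/4
  p_3/q_3 = 424/15
  p_4/q_4 = 23857/844
q_3 = 15 ≤ 55 < 844 = q_4, so the answer is 424/15.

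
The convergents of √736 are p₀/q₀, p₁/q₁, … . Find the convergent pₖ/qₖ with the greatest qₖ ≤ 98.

2306/85

√736 = [27; 7, 1, 2, 1, 2, 1, 7, 54, …] (period length 8).
Convergents:
  p_0/q_0 = 27/1
  p_1/q_1 = 190/7
  p_2/q_2 = 217/8
  p_3/q_3 = 624/23
  p_4/q_4 = 841/31
  p_5/q_5 = 2306/85
  p_6/q_6 = 3147/116
q_5 = 85 ≤ 98 < 116 = q_6, so the answer is 2306/85.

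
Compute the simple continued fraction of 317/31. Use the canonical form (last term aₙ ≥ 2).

[10; 4, 2, 3]

317 = 10·31 + 7
31 = 4·7 + 3
7 = 2·3 + 1
3 = 3·1 + 0  (stop)
So 317/31 = [10; 4, 2, 3].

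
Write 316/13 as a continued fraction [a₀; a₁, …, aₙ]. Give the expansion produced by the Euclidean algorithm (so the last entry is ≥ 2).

[24; 3, 4]

316 = 24×13 + 4
13 = 3×4 + 1
4 = 4×1 + 0  (stop)
So 316/13 = [24; 3, 4].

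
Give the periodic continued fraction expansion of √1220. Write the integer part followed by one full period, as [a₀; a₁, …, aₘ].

a₀ = ⌊√1220⌋ = 34.
With m₀=0, d₀=1 and mₖ₊₁ = dₖaₖ − mₖ, dₖ₊₁ = (n − mₖ₊₁²)/dₖ, aₖ₊₁ = ⌊(a₀+mₖ₊₁)/dₖ₊₁⌋:
  k=1: m=34, d=64, a=1
  k=2: m=30, d=5, a=12
  k=3: m=30, d=64, a=1
  k=4: m=34, d=1, a=68
d=1 and a=2a₀=68 at k=4, so the next step gives (m, d) = (34, 64) again — its k=1 value — and the period has length 4.

[34; 1, 12, 1, 68]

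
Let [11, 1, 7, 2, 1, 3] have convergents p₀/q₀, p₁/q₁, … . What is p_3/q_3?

Using pₖ = aₖpₖ₋₁ + pₖ₋₂, qₖ = aₖqₖ₋₁ + qₖ₋₂ (with p₋₁=1, p₋₂=0, q₋₁=0, q₋₂=1):
  k=0: a=11, p=11, q=1
  k=1: a=1, p=12, q=1
  k=2: a=7, p=95, q=8
  k=3: a=2, p=202, q=17

202/17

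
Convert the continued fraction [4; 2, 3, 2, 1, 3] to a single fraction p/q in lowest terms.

Using pₖ = aₖpₖ₋₁ + pₖ₋₂ and qₖ = aₖqₖ₋₁ + qₖ₋₂:
  k=0: a=4, p=4, q=1
  k=1: a=2, p=9, q=2
  k=2: a=3, p=31, q=7
  k=3: a=2, p=71, q=16
  k=4: a=1, p=102, q=23
  k=5: a=3, p=377, q=85

377/85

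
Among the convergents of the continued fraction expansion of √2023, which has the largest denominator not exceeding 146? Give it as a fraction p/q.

√2023 = [44; 1, 43, 1, 88, …] (period length 4).
Convergents:
  p_0/q_0 = 44/1
  p_1/q_1 = 45/1
  p_2/q_2 = 1979/44
  p_3/q_3 = 2024/45
  p_4/q_4 = 180091/4004
q_3 = 45 ≤ 146 < 4004 = q_4, so the answer is 2024/45.

2024/45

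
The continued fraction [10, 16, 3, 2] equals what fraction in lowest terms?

1147/114

Fold from the inside: start with 2/1.
  3 + 1/2 = 7/2
  16 + 2/7 = 114/7
  10 + 7/114 = 1147/114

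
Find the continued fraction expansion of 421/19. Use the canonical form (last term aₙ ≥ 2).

421 = 22×19 + 3
19 = 6×3 + 1
3 = 3×1 + 0  (stop)
So 421/19 = [22; 6, 3].

[22; 6, 3]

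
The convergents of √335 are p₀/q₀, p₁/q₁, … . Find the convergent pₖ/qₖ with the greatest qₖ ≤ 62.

604/33

√335 = [18; 3, 3, 3, 36, …] (period length 4).
Convergents:
  p_0/q_0 = 18/1
  p_1/q_1 = 55/3
  p_2/q_2 = 183/10
  p_3/q_3 = 604/33
  p_4/q_4 = 21927/1198
q_3 = 33 ≤ 62 < 1198 = q_4, so the answer is 604/33.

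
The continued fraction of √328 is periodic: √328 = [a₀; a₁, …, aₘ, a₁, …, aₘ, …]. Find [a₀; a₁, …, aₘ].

[18; 9, 36]

a₀ = ⌊√328⌋ = 18.
With m₀=0, d₀=1 and mₖ₊₁ = dₖaₖ − mₖ, dₖ₊₁ = (n − mₖ₊₁²)/dₖ, aₖ₊₁ = ⌊(a₀+mₖ₊₁)/dₖ₊₁⌋:
  k=1: m=18, d=4, a=9
  k=2: m=18, d=1, a=36
d=1 and a=2a₀=36 at k=2, so the next step gives (m, d) = (18, 4) again — its k=1 value — and the period has length 2.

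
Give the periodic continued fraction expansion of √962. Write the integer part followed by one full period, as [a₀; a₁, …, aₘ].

a₀ = ⌊√962⌋ = 31.
With m₀=0, d₀=1 and mₖ₊₁ = dₖaₖ − mₖ, dₖ₊₁ = (n − mₖ₊₁²)/dₖ, aₖ₊₁ = ⌊(a₀+mₖ₊₁)/dₖ₊₁⌋:
  k=1: m=31, d=1, a=62
d=1 and a=2a₀=62 at k=1, so the next step gives (m, d) = (31, 1) again — its k=1 value — and the period has length 1.

[31; 62]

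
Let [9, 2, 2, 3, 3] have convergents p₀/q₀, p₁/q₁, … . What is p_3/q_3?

Using pₖ = aₖpₖ₋₁ + pₖ₋₂, qₖ = aₖqₖ₋₁ + qₖ₋₂ (with p₋₁=1, p₋₂=0, q₋₁=0, q₋₂=1):
  k=0: a=9, p=9, q=1
  k=1: a=2, p=19, q=2
  k=2: a=2, p=47, q=5
  k=3: a=3, p=160, q=17

160/17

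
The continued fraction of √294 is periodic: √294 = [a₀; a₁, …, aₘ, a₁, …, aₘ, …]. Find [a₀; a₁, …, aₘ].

[17; 6, 1, 4, 1, 6, 34]

a₀ = ⌊√294⌋ = 17.
With m₀=0, d₀=1 and mₖ₊₁ = dₖaₖ − mₖ, dₖ₊₁ = (n − mₖ₊₁²)/dₖ, aₖ₊₁ = ⌊(a₀+mₖ₊₁)/dₖ₊₁⌋:
  k=1: m=17, d=5, a=6
  k=2: m=13, d=25, a=1
  k=3: m=12, d=6, a=4
  k=4: m=12, d=25, a=1
  k=5: m=13, d=5, a=6
  k=6: m=17, d=1, a=34
d=1 and a=2a₀=34 at k=6, so the next step gives (m, d) = (17, 5) again — its k=1 value — and the period has length 6.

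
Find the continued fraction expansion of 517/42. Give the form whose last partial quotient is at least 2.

[12; 3, 4, 3]

517 = 12·42 + 13
42 = 3·13 + 3
13 = 4·3 + 1
3 = 3·1 + 0  (stop)
So 517/42 = [12; 3, 4, 3].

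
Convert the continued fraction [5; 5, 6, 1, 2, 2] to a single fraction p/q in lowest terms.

1257/242

Using pₖ = aₖpₖ₋₁ + pₖ₋₂ and qₖ = aₖqₖ₋₁ + qₖ₋₂:
  k=0: a=5, p=5, q=1
  k=1: a=5, p=26, q=5
  k=2: a=6, p=161, q=31
  k=3: a=1, p=187, q=36
  k=4: a=2, p=535, q=103
  k=5: a=2, p=1257, q=242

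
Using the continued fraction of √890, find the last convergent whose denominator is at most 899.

√890 = [29; 1, 4, 1, 58, …] (period length 4).
Convergents:
  p_0/q_0 = 29/1
  p_1/q_1 = 30/1
  p_2/q_2 = 149/5
  p_3/q_3 = 179/6
  p_4/q_4 = 10531/353
  p_5/q_5 = 10710/359
  p_6/q_6 = 53371/1789
q_5 = 359 ≤ 899 < 1789 = q_6, so the answer is 10710/359.

10710/359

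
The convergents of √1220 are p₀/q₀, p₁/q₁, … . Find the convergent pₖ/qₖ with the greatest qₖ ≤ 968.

√1220 = [34; 1, 12, 1, 68, …] (period length 4).
Convergents:
  p_0/q_0 = 34/1
  p_1/q_1 = 35/1
  p_2/q_2 = 454/13
  p_3/q_3 = 489/14
  p_4/q_4 = 33706/965
  p_5/q_5 = 34195/979
q_4 = 965 ≤ 968 < 979 = q_5, so the answer is 33706/965.

33706/965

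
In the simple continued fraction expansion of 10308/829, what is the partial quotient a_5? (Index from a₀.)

3

10308 = 12·829 + 360   →  a_0 = 12
829 = 2·360 + 109   →  a_1 = 2
360 = 3·109 + 33   →  a_2 = 3
109 = 3·33 + 10   →  a_3 = 3
33 = 3·10 + 3   →  a_4 = 3
10 = 3·3 + 1   →  a_5 = 3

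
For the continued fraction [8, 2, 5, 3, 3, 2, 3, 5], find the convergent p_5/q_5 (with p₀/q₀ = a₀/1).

Using pₖ = aₖpₖ₋₁ + pₖ₋₂, qₖ = aₖqₖ₋₁ + qₖ₋₂ (with p₋₁=1, p₋₂=0, q₋₁=0, q₋₂=1):
  k=0: a=8, p=8, q=1
  k=1: a=2, p=17, q=2
  k=2: a=5, p=93, q=11
  k=3: a=3, p=296, q=35
  k=4: a=3, p=981, q=116
  k=5: a=2, p=2258, q=267

2258/267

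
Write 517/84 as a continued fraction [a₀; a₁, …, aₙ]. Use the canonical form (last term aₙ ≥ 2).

[6; 6, 2, 6]

517 = 6·84 + 13
84 = 6·13 + 6
13 = 2·6 + 1
6 = 6·1 + 0  (stop)
So 517/84 = [6; 6, 2, 6].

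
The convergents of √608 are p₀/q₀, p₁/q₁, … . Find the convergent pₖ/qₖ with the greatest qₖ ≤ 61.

√608 = [24; 1, 1, 1, 11, 1, 1, 1, 48, …] (period length 8).
Convergents:
  p_0/q_0 = 24/1
  p_1/q_1 = 25/1
  p_2/q_2 = 49/2
  p_3/q_3 = 74/3
  p_4/q_4 = 863/35
  p_5/q_5 = 937/38
  p_6/q_6 = 1800/73
q_5 = 38 ≤ 61 < 73 = q_6, so the answer is 937/38.

937/38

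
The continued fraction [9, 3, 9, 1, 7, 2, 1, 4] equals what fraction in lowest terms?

Using pₖ = aₖpₖ₋₁ + pₖ₋₂ and qₖ = aₖqₖ₋₁ + qₖ₋₂:
  k=0: a=9, p=9, q=1
  k=1: a=3, p=28, q=3
  k=2: a=9, p=261, q=28
  k=3: a=1, p=289, q=31
  k=4: a=7, p=2284, q=245
  k=5: a=2, p=4857, q=521
  k=6: a=1, p=7141, q=766
  k=7: a=4, p=33421, q=3585

33421/3585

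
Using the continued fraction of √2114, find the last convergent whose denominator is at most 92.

2115/46

√2114 = [45; 1, 44, 1, 90, …] (period length 4).
Convergents:
  p_0/q_0 = 45/1
  p_1/q_1 = 46/1
  p_2/q_2 = 2069/45
  p_3/q_3 = 2115/46
  p_4/q_4 = 192419/4185
q_3 = 46 ≤ 92 < 4185 = q_4, so the answer is 2115/46.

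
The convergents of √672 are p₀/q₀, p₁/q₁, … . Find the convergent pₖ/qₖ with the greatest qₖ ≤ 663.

17161/662

√672 = [25; 1, 11, 1, 50, …] (period length 4).
Convergents:
  p_0/q_0 = 25/1
  p_1/q_1 = 26/1
  p_2/q_2 = 311/12
  p_3/q_3 = 337/13
  p_4/q_4 = 17161/662
  p_5/q_5 = 17498/675
q_4 = 662 ≤ 663 < 675 = q_5, so the answer is 17161/662.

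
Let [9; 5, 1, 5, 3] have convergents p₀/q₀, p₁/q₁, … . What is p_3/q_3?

321/35

Using pₖ = aₖpₖ₋₁ + pₖ₋₂, qₖ = aₖqₖ₋₁ + qₖ₋₂ (with p₋₁=1, p₋₂=0, q₋₁=0, q₋₂=1):
  k=0: a=9, p=9, q=1
  k=1: a=5, p=46, q=5
  k=2: a=1, p=55, q=6
  k=3: a=5, p=321, q=35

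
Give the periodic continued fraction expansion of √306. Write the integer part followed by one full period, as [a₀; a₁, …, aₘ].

a₀ = ⌊√306⌋ = 17.
With m₀=0, d₀=1 and mₖ₊₁ = dₖaₖ − mₖ, dₖ₊₁ = (n − mₖ₊₁²)/dₖ, aₖ₊₁ = ⌊(a₀+mₖ₊₁)/dₖ₊₁⌋:
  k=1: m=17, d=17, a=2
  k=2: m=17, d=1, a=34
d=1 and a=2a₀=34 at k=2, so the next step gives (m, d) = (17, 17) again — its k=1 value — and the period has length 2.

[17; 2, 34]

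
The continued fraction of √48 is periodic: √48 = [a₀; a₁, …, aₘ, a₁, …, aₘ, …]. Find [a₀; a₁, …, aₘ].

a₀ = ⌊√48⌋ = 6.

[6; 1, 12]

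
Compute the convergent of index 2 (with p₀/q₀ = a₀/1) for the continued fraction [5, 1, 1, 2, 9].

11/2

Using pₖ = aₖpₖ₋₁ + pₖ₋₂, qₖ = aₖqₖ₋₁ + qₖ₋₂ (with p₋₁=1, p₋₂=0, q₋₁=0, q₋₂=1):
  k=0: a=5, p=5, q=1
  k=1: a=1, p=6, q=1
  k=2: a=1, p=11, q=2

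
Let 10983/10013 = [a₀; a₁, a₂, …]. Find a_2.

10983 = 1·10013 + 970   →  a_0 = 1
10013 = 10·970 + 313   →  a_1 = 10
970 = 3·313 + 31   →  a_2 = 3

3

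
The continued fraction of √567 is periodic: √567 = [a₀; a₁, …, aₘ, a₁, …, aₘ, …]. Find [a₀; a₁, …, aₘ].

a₀ = ⌊√567⌋ = 23.
With m₀=0, d₀=1 and mₖ₊₁ = dₖaₖ − mₖ, dₖ₊₁ = (n − mₖ₊₁²)/dₖ, aₖ₊₁ = ⌊(a₀+mₖ₊₁)/dₖ₊₁⌋:
  k=1: m=23, d=38, a=1
  k=2: m=15, d=9, a=4
  k=3: m=21, d=14, a=3
  k=4: m=21, d=9, a=4
  k=5: m=15, d=38, a=1
  k=6: m=23, d=1, a=46
d=1 and a=2a₀=46 at k=6, so the next step gives (m, d) = (23, 38) again — its k=1 value — and the period has length 6.

[23; 1, 4, 3, 4, 1, 46]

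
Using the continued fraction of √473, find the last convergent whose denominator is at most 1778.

15137/696

√473 = [21; 1, 2, 1, 42, …] (period length 4).
Convergents:
  p_0/q_0 = 21/1
  p_1/q_1 = 22/1
  p_2/q_2 = 65/3
  p_3/q_3 = 87/4
  p_4/q_4 = 3719/171
  p_5/q_5 = 3806/175
  p_6/q_6 = 11331/521
  p_7/q_7 = 15137/696
  p_8/q_8 = 647085/29753
q_7 = 696 ≤ 1778 < 29753 = q_8, so the answer is 15137/696.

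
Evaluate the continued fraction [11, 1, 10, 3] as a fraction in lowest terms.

Fold from the inside: start with 3/1.
  10 + 1/3 = 31/3
  1 + 3/31 = 34/31
  11 + 31/34 = 405/34

405/34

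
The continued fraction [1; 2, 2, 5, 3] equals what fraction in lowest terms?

121/86

Fold from the inside: start with 3/1.
  5 + 1/3 = 16/3
  2 + 3/16 = 35/16
  2 + 16/35 = 86/35
  1 + 35/86 = 121/86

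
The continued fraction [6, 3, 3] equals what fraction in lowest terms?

Using pₖ = aₖpₖ₋₁ + pₖ₋₂ and qₖ = aₖqₖ₋₁ + qₖ₋₂:
  k=0: a=6, p=6, q=1
  k=1: a=3, p=19, q=3
  k=2: a=3, p=63, q=10

63/10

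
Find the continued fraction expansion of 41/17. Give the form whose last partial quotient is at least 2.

41 = 2·17 + 7
17 = 2·7 + 3
7 = 2·3 + 1
3 = 3·1 + 0  (stop)
So 41/17 = [2; 2, 2, 3].

[2; 2, 2, 3]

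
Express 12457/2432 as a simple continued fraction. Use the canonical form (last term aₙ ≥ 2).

12457 = 5·2432 + 297
2432 = 8·297 + 56
297 = 5·56 + 17
56 = 3·17 + 5
17 = 3·5 + 2
5 = 2·2 + 1
2 = 2·1 + 0  (stop)
So 12457/2432 = [5; 8, 5, 3, 3, 2, 2].

[5; 8, 5, 3, 3, 2, 2]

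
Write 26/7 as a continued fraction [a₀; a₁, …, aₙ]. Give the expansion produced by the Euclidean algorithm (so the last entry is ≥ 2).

[3; 1, 2, 2]

26 = 3×7 + 5
7 = 1×5 + 2
5 = 2×2 + 1
2 = 2×1 + 0  (stop)
So 26/7 = [3; 1, 2, 2].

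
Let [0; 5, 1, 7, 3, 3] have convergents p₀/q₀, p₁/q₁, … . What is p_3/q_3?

Using pₖ = aₖpₖ₋₁ + pₖ₋₂, qₖ = aₖqₖ₋₁ + qₖ₋₂ (with p₋₁=1, p₋₂=0, q₋₁=0, q₋₂=1):
  k=0: a=0, p=0, q=1
  k=1: a=5, p=1, q=5
  k=2: a=1, p=1, q=6
  k=3: a=7, p=8, q=47

8/47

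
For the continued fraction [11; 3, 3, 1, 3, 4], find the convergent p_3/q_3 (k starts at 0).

147/13

Using pₖ = aₖpₖ₋₁ + pₖ₋₂, qₖ = aₖqₖ₋₁ + qₖ₋₂ (with p₋₁=1, p₋₂=0, q₋₁=0, q₋₂=1):
  k=0: a=11, p=11, q=1
  k=1: a=3, p=34, q=3
  k=2: a=3, p=113, q=10
  k=3: a=1, p=147, q=13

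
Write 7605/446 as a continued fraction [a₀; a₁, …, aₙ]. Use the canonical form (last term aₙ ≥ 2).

[17; 19, 2, 1, 1, 4]

7605 = 17*446 + 23
446 = 19*23 + 9
23 = 2*9 + 5
9 = 1*5 + 4
5 = 1*4 + 1
4 = 4*1 + 0  (stop)
So 7605/446 = [17; 19, 2, 1, 1, 4].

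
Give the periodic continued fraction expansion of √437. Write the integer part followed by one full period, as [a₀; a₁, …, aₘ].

[20; 1, 9, 2, 9, 1, 40]

a₀ = ⌊√437⌋ = 20.
With m₀=0, d₀=1 and mₖ₊₁ = dₖaₖ − mₖ, dₖ₊₁ = (n − mₖ₊₁²)/dₖ, aₖ₊₁ = ⌊(a₀+mₖ₊₁)/dₖ₊₁⌋:
  k=1: m=20, d=37, a=1
  k=2: m=17, d=4, a=9
  k=3: m=19, d=19, a=2
  k=4: m=19, d=4, a=9
  k=5: m=17, d=37, a=1
  k=6: m=20, d=1, a=40
d=1 and a=2a₀=40 at k=6, so the next step gives (m, d) = (20, 37) again — its k=1 value — and the period has length 6.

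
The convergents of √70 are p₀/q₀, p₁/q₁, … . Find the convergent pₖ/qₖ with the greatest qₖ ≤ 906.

√70 = [8; 2, 1, 2, 1, 2, 16, …] (period length 6).
Convergents:
  p_0/q_0 = 8/1
  p_1/q_1 = 17/2
  p_2/q_2 = 25/3
  p_3/q_3 = 67/8
  p_4/q_4 = 92/11
  p_5/q_5 = 251/30
  p_6/q_6 = 4108/491
  p_7/q_7 = 8467/1012
q_6 = 491 ≤ 906 < 1012 = q_7, so the answer is 4108/491.

4108/491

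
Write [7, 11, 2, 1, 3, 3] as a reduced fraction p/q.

2899/409

Fold from the inside: start with 3/1.
  3 + 1/3 = 10/3
  1 + 3/10 = 13/10
  2 + 10/13 = 36/13
  11 + 13/36 = 409/36
  7 + 36/409 = 2899/409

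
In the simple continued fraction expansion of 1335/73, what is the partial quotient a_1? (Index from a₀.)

3

1335 = 18·73 + 21   →  a_0 = 18
73 = 3·21 + 10   →  a_1 = 3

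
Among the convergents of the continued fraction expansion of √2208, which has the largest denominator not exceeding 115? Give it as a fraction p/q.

4417/94

√2208 = [46; 1, 92, …] (period length 2).
Convergents:
  p_0/q_0 = 46/1
  p_1/q_1 = 47/1
  p_2/q_2 = 4370/93
  p_3/q_3 = 4417/94
  p_4/q_4 = 410734/8741
q_3 = 94 ≤ 115 < 8741 = q_4, so the answer is 4417/94.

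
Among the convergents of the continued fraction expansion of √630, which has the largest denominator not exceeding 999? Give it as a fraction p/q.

12575/501

√630 = [25; 10, 50, …] (period length 2).
Convergents:
  p_0/q_0 = 25/1
  p_1/q_1 = 251/10
  p_2/q_2 = 12575/501
  p_3/q_3 = 126001/5020
q_2 = 501 ≤ 999 < 5020 = q_3, so the answer is 12575/501.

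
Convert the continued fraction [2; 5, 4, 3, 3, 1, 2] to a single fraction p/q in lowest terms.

Fold from the inside: start with 2/1.
  1 + 1/2 = 3/2
  3 + 2/3 = 11/3
  3 + 3/11 = 36/11
  4 + 11/36 = 155/36
  5 + 36/155 = 811/155
  2 + 155/811 = 1777/811

1777/811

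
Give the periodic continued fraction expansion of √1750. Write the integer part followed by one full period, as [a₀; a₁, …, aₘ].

[41; 1, 4, 1, 82]

a₀ = ⌊√1750⌋ = 41.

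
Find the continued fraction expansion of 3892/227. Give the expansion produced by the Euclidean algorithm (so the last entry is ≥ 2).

[17; 6, 1, 7, 4]

3892 = 17*227 + 33
227 = 6*33 + 29
33 = 1*29 + 4
29 = 7*4 + 1
4 = 4*1 + 0  (stop)
So 3892/227 = [17; 6, 1, 7, 4].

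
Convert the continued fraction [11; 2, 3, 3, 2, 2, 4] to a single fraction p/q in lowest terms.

Using pₖ = aₖpₖ₋₁ + pₖ₋₂ and qₖ = aₖqₖ₋₁ + qₖ₋₂:
  k=0: a=11, p=11, q=1
  k=1: a=2, p=23, q=2
  k=2: a=3, p=80, q=7
  k=3: a=3, p=263, q=23
  k=4: a=2, p=606, q=53
  k=5: a=2, p=1475, q=129
  k=6: a=4, p=6506, q=569

6506/569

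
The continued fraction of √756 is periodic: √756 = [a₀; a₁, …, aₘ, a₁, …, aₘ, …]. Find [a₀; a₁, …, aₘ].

[27; 2, 54]

a₀ = ⌊√756⌋ = 27.
With m₀=0, d₀=1 and mₖ₊₁ = dₖaₖ − mₖ, dₖ₊₁ = (n − mₖ₊₁²)/dₖ, aₖ₊₁ = ⌊(a₀+mₖ₊₁)/dₖ₊₁⌋:
  k=1: m=27, d=27, a=2
  k=2: m=27, d=1, a=54
d=1 and a=2a₀=54 at k=2, so the next step gives (m, d) = (27, 27) again — its k=1 value — and the period has length 2.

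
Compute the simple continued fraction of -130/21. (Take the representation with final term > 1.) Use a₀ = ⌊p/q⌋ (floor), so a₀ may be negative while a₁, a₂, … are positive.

[-7; 1, 4, 4]

-130 = -7*21 + 17
21 = 1*17 + 4
17 = 4*4 + 1
4 = 4*1 + 0  (stop)
So -130/21 = [-7; 1, 4, 4].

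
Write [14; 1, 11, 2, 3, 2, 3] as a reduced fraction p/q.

Using pₖ = aₖpₖ₋₁ + pₖ₋₂ and qₖ = aₖqₖ₋₁ + qₖ₋₂:
  k=0: a=14, p=14, q=1
  k=1: a=1, p=15, q=1
  k=2: a=11, p=179, q=12
  k=3: a=2, p=373, q=25
  k=4: a=3, p=1298, q=87
  k=5: a=2, p=2969, q=199
  k=6: a=3, p=10205, q=684

10205/684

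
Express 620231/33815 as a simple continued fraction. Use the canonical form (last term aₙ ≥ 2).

[18; 2, 1, 12, 3, 7, 2, 18]

620231 = 18*33815 + 11561
33815 = 2*11561 + 10693
11561 = 1*10693 + 868
10693 = 12*868 + 277
868 = 3*277 + 37
277 = 7*37 + 18
37 = 2*18 + 1
18 = 18*1 + 0  (stop)
So 620231/33815 = [18; 2, 1, 12, 3, 7, 2, 18].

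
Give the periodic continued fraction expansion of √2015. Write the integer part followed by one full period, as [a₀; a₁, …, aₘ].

a₀ = ⌊√2015⌋ = 44.
With m₀=0, d₀=1 and mₖ₊₁ = dₖaₖ − mₖ, dₖ₊₁ = (n − mₖ₊₁²)/dₖ, aₖ₊₁ = ⌊(a₀+mₖ₊₁)/dₖ₊₁⌋:
  k=1: m=44, d=79, a=1
  k=2: m=35, d=10, a=7
  k=3: m=35, d=79, a=1
  k=4: m=44, d=1, a=88
d=1 and a=2a₀=88 at k=4, so the next step gives (m, d) = (44, 79) again — its k=1 value — and the period has length 4.

[44; 1, 7, 1, 88]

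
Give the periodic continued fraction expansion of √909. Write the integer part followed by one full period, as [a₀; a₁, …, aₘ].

a₀ = ⌊√909⌋ = 30.

[30; 6, 1, 2, 6, 2, 1, 6, 60]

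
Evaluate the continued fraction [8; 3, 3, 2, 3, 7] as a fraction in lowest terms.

Fold from the inside: start with 7/1.
  3 + 1/7 = 22/7
  2 + 7/22 = 51/22
  3 + 22/51 = 175/51
  3 + 51/175 = 576/175
  8 + 175/576 = 4783/576

4783/576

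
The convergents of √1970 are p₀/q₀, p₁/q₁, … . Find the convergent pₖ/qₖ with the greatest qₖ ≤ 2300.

√1970 = [44; 2, 1, 1, 2, 88, …] (period length 5).
Convergents:
  p_0/q_0 = 44/1
  p_1/q_1 = 89/2
  p_2/q_2 = 133/3
  p_3/q_3 = 222/5
  p_4/q_4 = 577/13
  p_5/q_5 = 50998/1149
  p_6/q_6 = 102573/2311
q_5 = 1149 ≤ 2300 < 2311 = q_6, so the answer is 50998/1149.

50998/1149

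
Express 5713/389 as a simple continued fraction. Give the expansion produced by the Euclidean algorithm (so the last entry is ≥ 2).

[14; 1, 2, 5, 3, 3, 2]

5713 = 14*389 + 267
389 = 1*267 + 122
267 = 2*122 + 23
122 = 5*23 + 7
23 = 3*7 + 2
7 = 3*2 + 1
2 = 2*1 + 0  (stop)
So 5713/389 = [14; 1, 2, 5, 3, 3, 2].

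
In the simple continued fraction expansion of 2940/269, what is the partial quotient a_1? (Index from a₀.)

2940 = 10·269 + 250   →  a_0 = 10
269 = 1·250 + 19   →  a_1 = 1

1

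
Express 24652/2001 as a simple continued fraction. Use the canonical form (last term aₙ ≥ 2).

[12; 3, 7, 1, 9, 8]

24652 = 12*2001 + 640
2001 = 3*640 + 81
640 = 7*81 + 73
81 = 1*73 + 8
73 = 9*8 + 1
8 = 8*1 + 0  (stop)
So 24652/2001 = [12; 3, 7, 1, 9, 8].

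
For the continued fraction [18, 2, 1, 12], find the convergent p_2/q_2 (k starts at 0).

Using pₖ = aₖpₖ₋₁ + pₖ₋₂, qₖ = aₖqₖ₋₁ + qₖ₋₂ (with p₋₁=1, p₋₂=0, q₋₁=0, q₋₂=1):
  k=0: a=18, p=18, q=1
  k=1: a=2, p=37, q=2
  k=2: a=1, p=55, q=3

55/3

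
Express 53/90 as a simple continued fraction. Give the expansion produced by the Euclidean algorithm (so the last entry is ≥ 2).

53 = 0*90 + 53
90 = 1*53 + 37
53 = 1*37 + 16
37 = 2*16 + 5
16 = 3*5 + 1
5 = 5*1 + 0  (stop)
So 53/90 = [0; 1, 1, 2, 3, 5].

[0; 1, 1, 2, 3, 5]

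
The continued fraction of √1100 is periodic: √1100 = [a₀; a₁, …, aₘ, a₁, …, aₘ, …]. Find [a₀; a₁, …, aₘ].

a₀ = ⌊√1100⌋ = 33.
With m₀=0, d₀=1 and mₖ₊₁ = dₖaₖ − mₖ, dₖ₊₁ = (n − mₖ₊₁²)/dₖ, aₖ₊₁ = ⌊(a₀+mₖ₊₁)/dₖ₊₁⌋:
  k=1: m=33, d=11, a=6
  k=2: m=33, d=1, a=66
d=1 and a=2a₀=66 at k=2, so the next step gives (m, d) = (33, 11) again — its k=1 value — and the period has length 2.

[33; 6, 66]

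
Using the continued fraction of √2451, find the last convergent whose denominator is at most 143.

6535/132

√2451 = [49; 1, 1, 32, 1, 1, 98, …] (period length 6).
Convergents:
  p_0/q_0 = 49/1
  p_1/q_1 = 50/1
  p_2/q_2 = 99/2
  p_3/q_3 = 3218/65
  p_4/q_4 = 3317/67
  p_5/q_5 = 6535/132
  p_6/q_6 = 643747/13003
q_5 = 132 ≤ 143 < 13003 = q_6, so the answer is 6535/132.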